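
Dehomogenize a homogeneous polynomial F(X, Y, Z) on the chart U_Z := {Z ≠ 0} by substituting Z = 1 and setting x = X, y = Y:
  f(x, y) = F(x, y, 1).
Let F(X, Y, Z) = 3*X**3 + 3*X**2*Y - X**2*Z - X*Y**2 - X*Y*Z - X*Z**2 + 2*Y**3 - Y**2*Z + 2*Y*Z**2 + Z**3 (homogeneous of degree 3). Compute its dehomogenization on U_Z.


f(x, y) = 3*x**3 + 3*x**2*y - x**2 - x*y**2 - x*y - x + 2*y**3 - y**2 + 2*y + 1

On U_Z we set Z = 1. Each monomial c·X^i·Y^j·Z^k in F becomes c·x^i·y^j·1^k = c·x^i·y^j.
Substituting Z = 1: F(X, Y, 1) = 3*x**3 + 3*x**2*y - x**2 - x*y**2 - x*y - x + 2*y**3 - y**2 + 2*y + 1.
Note: deg(f) ≤ deg(F) = 3; strict inequality happens when F is divisible by Z (lost terms).


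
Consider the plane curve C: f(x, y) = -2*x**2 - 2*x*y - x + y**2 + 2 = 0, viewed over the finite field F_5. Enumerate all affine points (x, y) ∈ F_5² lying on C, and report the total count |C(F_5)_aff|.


Affine F_5-points: {(4, 4)}; count = 1.

For each of the 25 pairs (x, y) ∈ F_5², evaluate f(x, y) mod 5. Record the zeros.
  x = 0: [0↦2, 1↦3, 2↦1, 3↦1, 4↦3]  zeros at y ∈ ∅
  x = 1: [0↦4, 1↦3, 2↦4, 3↦2, 4↦2]  zeros at y ∈ ∅
  x = 2: [0↦2, 1↦4, 2↦3, 3↦4, 4↦2]  zeros at y ∈ ∅
  x = 3: [0↦1, 1↦1, 2↦3, 3↦2, 4↦3]  zeros at y ∈ ∅
  x = 4: [0↦1, 1↦4, 2↦4, 3↦1, 4↦0]  zeros at y ∈ {4}
Collecting zeros: affine points = {(4, 4)}.
Total count |C(F_5)_aff| = 1.


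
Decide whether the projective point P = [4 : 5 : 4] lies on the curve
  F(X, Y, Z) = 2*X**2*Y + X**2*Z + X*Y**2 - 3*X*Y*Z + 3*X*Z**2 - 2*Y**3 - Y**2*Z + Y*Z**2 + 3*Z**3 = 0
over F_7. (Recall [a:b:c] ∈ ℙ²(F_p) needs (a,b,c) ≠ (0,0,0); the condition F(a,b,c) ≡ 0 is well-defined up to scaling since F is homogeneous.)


F(4,5,4) ≡ 2 (mod 7); P is NOT on the curve.

Evaluate F(4, 5, 4) term-by-term (mod 7).
  2*X**2*Y ↦ 2·16·5·1 = 160
  X**2*Z ↦ 1·16·1·4 = 64
  X*Y**2 ↦ 1·4·25·1 = 100
  -3*X*Y*Z ↦ -3·4·5·4 = -240
  3*X*Z**2 ↦ 3·4·1·16 = 192
  -2*Y**3 ↦ -2·1·125·1 = -250
  -Y**2*Z ↦ -1·1·25·4 = -100
  Y*Z**2 ↦ 1·1·5·16 = 80
  3*Z**3 ↦ 3·1·1·64 = 192
Sum: F(4, 5, 4) = (160) + (64) + (100) + (-240) + (192) + (-250) + (-100) + (80) + (192) = 198.
Reducing mod 7: 198 ≡ 2 (mod 7).
Since F(a, b, c) ≡ 2 ≠ 0 (mod 7), P does NOT lie on the curve.


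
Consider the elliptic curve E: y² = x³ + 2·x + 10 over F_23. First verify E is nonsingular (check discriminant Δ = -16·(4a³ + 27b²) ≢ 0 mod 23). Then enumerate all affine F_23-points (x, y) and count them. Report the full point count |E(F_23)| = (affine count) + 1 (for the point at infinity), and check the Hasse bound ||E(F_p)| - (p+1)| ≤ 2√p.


Affine points = {(1, 6), (1, 17), (4, 6), (4, 17), (6, 10), (6, 13), (8, 3), (8, 20), (10, 8), (10, 15), (11, 11), (11, 12), (13, 5), (13, 18), (17, 9), (17, 14), (18, 6), (18, 17), (20, 0)}; affine count = 19; |E(F_23)| = 20.

Discriminant check: Δ ∝ 4a³ + 27b² = 4·2³ + 27·10² = 4·8 + 27·100 ≡ 18 (mod 23). Nonzero ⇒ E is nonsingular.
For each x ∈ F_23, compute rhs = x³ + 2·x + 10 mod 23, then count y ∈ F_23 with y² ≡ rhs.
  x = 0: rhs = 10, matching y values: none (0 points).
  x = 1: rhs = 13, matching y values: 6, 17 (2 points).
  x = 2: rhs = 22, matching y values: none (0 points).
  x = 3: rhs = 20, matching y values: none (0 points).
  x = 4: rhs = 13, matching y values: 6, 17 (2 points).
  x = 5: rhs = 7, matching y values: none (0 points).
  x = 6: rhs = 8, matching y values: 10, 13 (2 points).
  x = 7: rhs = 22, matching y values: none (0 points).
  x = 8: rhs = 9, matching y values: 3, 20 (2 points).
  x = 9: rhs = 21, matching y values: none (0 points).
  x = 10: rhs = 18, matching y values: 8, 15 (2 points).
  x = 11: rhs = 6, matching y values: 11, 12 (2 points).
  x = 12: rhs = 14, matching y values: none (0 points).
  x = 13: rhs = 2, matching y values: 5, 18 (2 points).
  x = 14: rhs = 22, matching y values: none (0 points).
  x = 15: rhs = 11, matching y values: none (0 points).
  x = 16: rhs = 21, matching y values: none (0 points).
  x = 17: rhs = 12, matching y values: 9, 14 (2 points).
  x = 18: rhs = 13, matching y values: 6, 17 (2 points).
  x = 19: rhs = 7, matching y values: none (0 points).
  x = 20: rhs = 0, matching y values: 0 (1 points).
  x = 21: rhs = 21, matching y values: none (0 points).
  x = 22: rhs = 7, matching y values: none (0 points).
Total affine count: 19.
Full point count |E(F_23)| = 19 + 1 = 20.
Hasse bound: |20 − (23+1)| = |-4| = 4 ≤ 2√23 ≈ 9.5917 ✓.


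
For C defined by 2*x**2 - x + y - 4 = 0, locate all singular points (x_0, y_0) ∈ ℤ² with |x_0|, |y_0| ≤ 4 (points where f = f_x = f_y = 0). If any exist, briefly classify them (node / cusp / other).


No singular points in the scanned grid; C is smooth there.

Compute partial derivatives:
  f_x = 4*x - 1.
  f_y = 1.
f_y = 1 is a nonzero constant, so f_y never vanishes: no point (x, y) can satisfy f = f_x = f_y = 0. In particular no (x, y) ∈ {−4, ..., 4}² is singular; the curve is smooth.


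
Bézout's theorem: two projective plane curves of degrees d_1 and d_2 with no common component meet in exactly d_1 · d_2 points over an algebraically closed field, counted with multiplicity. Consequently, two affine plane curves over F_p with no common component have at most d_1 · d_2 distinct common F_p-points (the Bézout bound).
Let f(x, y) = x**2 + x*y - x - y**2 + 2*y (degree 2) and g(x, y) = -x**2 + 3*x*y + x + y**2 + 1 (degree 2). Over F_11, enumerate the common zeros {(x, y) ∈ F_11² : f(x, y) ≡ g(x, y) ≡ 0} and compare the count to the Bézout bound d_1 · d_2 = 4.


Common zeros: ∅; count = 0; Bézout bound = 4.

deg(f) = 2, deg(g) = 2, so Bézout bound = 4.
Scan x ∈ F_11. For each x, list the y ∈ F_11 with f(x, y) ≡ 0 and those with g(x, y) ≡ 0 (mod 11); the common zeros in that column are the intersection.
  x = 0: f ≡ 0 at y ∈ {0, 2}; g ≡ 0 at y ∈ ∅; common: ∅.
  x = 1: f ≡ 0 at y ∈ {0, 3}; g ≡ 0 at y ∈ {2, 6}; common: ∅.
  x = 2: f ≡ 0 at y ∈ ∅; g ≡ 0 at y ∈ ∅; common: ∅.
  x = 3: f ≡ 0 at y ∈ {6, 10}; g ≡ 0 at y ∈ ∅; common: ∅.
  x = 4: f ≡ 0 at y ∈ ∅; g ≡ 0 at y ∈ {0, 10}; common: ∅.
  x = 5: f ≡ 0 at y ∈ ∅; g ≡ 0 at y ∈ {8, 10}; common: ∅.
  x = 6: f ≡ 0 at y ∈ ∅; g ≡ 0 at y ∈ {2}; common: ∅.
  x = 7: f ≡ 0 at y ∈ ∅; g ≡ 0 at y ∈ {6}; common: ∅.
  x = 8: f ≡ 0 at y ∈ {3, 7}; g ≡ 0 at y ∈ {0, 9}; common: ∅.
  x = 9: f ≡ 0 at y ∈ ∅; g ≡ 0 at y ∈ {8, 9}; common: ∅.
  x = 10: f ≡ 0 at y ∈ {2, 10}; g ≡ 0 at y ∈ ∅; common: ∅.
Collecting: common zeros = ∅, so the count is 0.
Comparison with the Bézout bound: 0 ≤ 4 = deg(f)·deg(g), as expected for curves with no common component (the affine F_11-count falls short of the bound because intersections may lie at infinity, over extension fields, or carry multiplicity).


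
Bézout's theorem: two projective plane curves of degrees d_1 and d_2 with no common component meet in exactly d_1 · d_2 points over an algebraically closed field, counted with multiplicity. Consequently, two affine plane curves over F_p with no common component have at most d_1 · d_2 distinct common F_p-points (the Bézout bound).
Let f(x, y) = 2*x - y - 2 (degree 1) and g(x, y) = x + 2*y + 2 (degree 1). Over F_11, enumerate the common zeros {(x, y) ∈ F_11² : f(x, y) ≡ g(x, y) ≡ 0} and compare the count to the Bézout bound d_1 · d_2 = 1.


Common zeros: {(7, 1)}; count = 1; Bézout bound = 1.

deg(f) = 1, deg(g) = 1, so Bézout bound = 1.
Scan x ∈ F_11. For each x, list the y ∈ F_11 with f(x, y) ≡ 0 and those with g(x, y) ≡ 0 (mod 11); the common zeros in that column are the intersection.
  x = 0: f ≡ 0 at y ∈ {9}; g ≡ 0 at y ∈ {10}; common: ∅.
  x = 1: f ≡ 0 at y ∈ {0}; g ≡ 0 at y ∈ {4}; common: ∅.
  x = 2: f ≡ 0 at y ∈ {2}; g ≡ 0 at y ∈ {9}; common: ∅.
  x = 3: f ≡ 0 at y ∈ {4}; g ≡ 0 at y ∈ {3}; common: ∅.
  x = 4: f ≡ 0 at y ∈ {6}; g ≡ 0 at y ∈ {8}; common: ∅.
  x = 5: f ≡ 0 at y ∈ {8}; g ≡ 0 at y ∈ {2}; common: ∅.
  x = 6: f ≡ 0 at y ∈ {10}; g ≡ 0 at y ∈ {7}; common: ∅.
  x = 7: f ≡ 0 at y ∈ {1}; g ≡ 0 at y ∈ {1}; common: {1}.
  x = 8: f ≡ 0 at y ∈ {3}; g ≡ 0 at y ∈ {6}; common: ∅.
  x = 9: f ≡ 0 at y ∈ {5}; g ≡ 0 at y ∈ {0}; common: ∅.
  x = 10: f ≡ 0 at y ∈ {7}; g ≡ 0 at y ∈ {5}; common: ∅.
Collecting: common zeros = {(7, 1)}, so the count is 1.
Comparison with the Bézout bound: 1 ≤ 1 = deg(f)·deg(g), as expected for curves with no common component (the bound is attained).


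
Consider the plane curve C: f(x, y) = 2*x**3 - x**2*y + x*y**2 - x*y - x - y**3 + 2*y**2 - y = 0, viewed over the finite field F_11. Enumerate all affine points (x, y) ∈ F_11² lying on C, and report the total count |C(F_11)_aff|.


Affine F_11-points: {(0, 0), (0, 1), (1, 1), (4, 3), (4, 5), (4, 9), (5, 1), (6, 5), (8, 2), (8, 9), (8, 10), (9, 5), (9, 8), (9, 9), (10, 3), (10, 6)}; count = 16.

For each of the 121 pairs (x, y) ∈ F_11², evaluate f(x, y) mod 11. Record the zeros.
  x = 0: [0↦0, 1↦0, 2↦9, 3↦10, 4↦8, 5↦8, 6↦4, 7↦1, 8↦4, 9↦7, 10↦4]  zeros at y ∈ {0, 1}
  x = 1: [0↦1, 1↦0, 2↦10, 3↦3, 4↦6, 5↦2, 6↦7, 7↦4, 8↦9, 9↦5, 10↦8]  zeros at y ∈ {1}
  x = 2: [0↦3, 1↦10, 2↦8, 3↦2, 4↦8, 5↦9, 6↦10, 7↦5, 8↦10, 9↦8, 10↦4]  zeros at y ∈ ∅
  x = 3: [0↦7, 1↦9, 2↦4, 3↦8, 4↦4, 5↦8, 6↦3, 7↦5, 8↦8, 9↦6, 10↦4]  zeros at y ∈ ∅
  x = 4: [0↦3, 1↦9, 2↦10, 3↦0, 4↦6, 5↦0, 6↦9, 7↦5, 8↦4, 9↦0, 10↦9]  zeros at y ∈ {3, 5, 9}
  x = 5: [0↦3, 1↦0, 2↦5, 3↦1, 4↦4, 5↦8, 6↦7, 7↦6, 8↦10, 9↦2, 10↦9]  zeros at y ∈ {1}
  x = 6: [0↦8, 1↦5, 2↦1, 3↦1, 4↦10, 5↦0, 6↦9, 7↦9, 8↦5, 9↦2, 10↦5]  zeros at y ∈ {5}
  x = 7: [0↦8, 1↦3, 2↦10, 3↦1, 4↦3, 5↦10, 6↦5, 7↦4, 8↦1, 9↦1, 10↦9]  zeros at y ∈ ∅
  x = 8: [0↦4, 1↦6, 2↦0, 3↦2, 4↦6, 5↦6, 6↦7, 7↦3, 8↦10, 9↦0, 10↦0]  zeros at y ∈ {2, 9, 10}
  x = 9: [0↦8, 1↦4, 2↦5, 3↦5, 4↦9, 5↦0, 6↦5, 7↦7, 8↦0, 9↦0, 10↦1]  zeros at y ∈ {5, 8, 9}
  x = 10: [0↦10, 1↦9, 2↦4, 3↦0, 4↦2, 5↦4, 6↦0, 7↦6, 8↦5, 9↦2, 10↦2]  zeros at y ∈ {3, 6}
Collecting zeros: affine points = {(0, 0), (0, 1), (1, 1), (4, 3), (4, 5), (4, 9), (5, 1), (6, 5), (8, 2), (8, 9), (8, 10), (9, 5), (9, 8), (9, 9), (10, 3), (10, 6)}.
Total count |C(F_11)_aff| = 16.


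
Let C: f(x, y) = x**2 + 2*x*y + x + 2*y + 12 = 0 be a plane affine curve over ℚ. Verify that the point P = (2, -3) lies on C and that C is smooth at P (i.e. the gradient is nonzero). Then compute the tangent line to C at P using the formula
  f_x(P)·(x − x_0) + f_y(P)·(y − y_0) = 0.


Tangent line at P: -x + 6*y + 20 = 0.

Step 1: f(2, -3) = 0, so P lies on C.
Step 2: partial derivatives
  f_x(x, y) = 2*x + 2*y + 1, f_y(x, y) = 2*x + 2.
  f_x(P) = -1, f_y(P) = 6 (gradient nonzero, so P is smooth).
Step 3: tangent line at P: -1·(x − 2) + 6·(y − -3) = 0.
Expanding: -x + 6*y + 20 = 0.


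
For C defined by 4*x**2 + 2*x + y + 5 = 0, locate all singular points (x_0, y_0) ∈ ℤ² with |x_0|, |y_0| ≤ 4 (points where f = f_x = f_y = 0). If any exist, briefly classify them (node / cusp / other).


No singular points in the scanned grid; C is smooth there.

Compute partial derivatives:
  f_x = 8*x + 2.
  f_y = 1.
f_y = 1 is a nonzero constant, so f_y never vanishes: no point (x, y) can satisfy f = f_x = f_y = 0. In particular no (x, y) ∈ {−4, ..., 4}² is singular; the curve is smooth.


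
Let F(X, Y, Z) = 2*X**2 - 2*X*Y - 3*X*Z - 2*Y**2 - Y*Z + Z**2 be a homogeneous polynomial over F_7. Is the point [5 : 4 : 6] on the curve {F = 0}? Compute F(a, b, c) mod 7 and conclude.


F(5,4,6) ≡ 5 (mod 7); P is NOT on the curve.

Evaluate F(5, 4, 6) term-by-term (mod 7).
  2*X**2 ↦ 2·25·1·1 = 50
  -2*X*Y ↦ -2·5·4·1 = -40
  -3*X*Z ↦ -3·5·1·6 = -90
  -2*Y**2 ↦ -2·1·16·1 = -32
  -Y*Z ↦ -1·1·4·6 = -24
  Z**2 ↦ 1·1·1·36 = 36
Sum: F(5, 4, 6) = (50) + (-40) + (-90) + (-32) + (-24) + (36) = -100.
Reducing mod 7: -100 ≡ 5 (mod 7).
Since F(a, b, c) ≡ 5 ≠ 0 (mod 7), P does NOT lie on the curve.


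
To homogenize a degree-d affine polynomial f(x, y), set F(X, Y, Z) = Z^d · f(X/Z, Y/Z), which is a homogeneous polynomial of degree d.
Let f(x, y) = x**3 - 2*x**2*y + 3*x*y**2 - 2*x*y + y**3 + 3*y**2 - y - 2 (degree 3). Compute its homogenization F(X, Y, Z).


F(X, Y, Z) = X**3 - 2*X**2*Y + 3*X*Y**2 - 2*X*Y*Z + Y**3 + 3*Y**2*Z - Y*Z**2 - 2*Z**3

deg(f) = 3.
Substitute x = X/Z, y = Y/Z into f, then multiply by Z^3.
  monomial 1·x^3·y^0 ↦ 1·X^3·Y^0·Z^0.
  monomial -2·x^2·y^1 ↦ -2·X^2·Y^1·Z^0.
  monomial 3·x^1·y^2 ↦ 3·X^1·Y^2·Z^0.
  monomial -2·x^1·y^1 ↦ -2·X^1·Y^1·Z^1.
  monomial 1·x^0·y^3 ↦ 1·X^0·Y^3·Z^0.
  monomial 3·x^0·y^2 ↦ 3·X^0·Y^2·Z^1.
  monomial -1·x^0·y^1 ↦ -1·X^0·Y^1·Z^2.
  monomial -2·x^0·y^0 ↦ -2·X^0·Y^0·Z^3.
Collecting: F(X, Y, Z) = X**3 - 2*X**2*Y + 3*X*Y**2 - 2*X*Y*Z + Y**3 + 3*Y**2*Z - Y*Z**2 - 2*Z**3.


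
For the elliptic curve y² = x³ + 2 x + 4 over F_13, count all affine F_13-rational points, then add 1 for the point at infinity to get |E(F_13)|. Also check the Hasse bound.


Affine points = {(0, 2), (0, 11), (2, 4), (2, 9), (5, 3), (5, 10), (7, 6), (7, 7), (8, 5), (8, 8), (9, 6), (9, 7), (10, 6), (10, 7), (12, 1), (12, 12)}; affine count = 16; |E(F_13)| = 17.

Discriminant check: Δ ∝ 4a³ + 27b² = 4·2³ + 27·4² = 4·8 + 27·16 ≡ 9 (mod 13). Nonzero ⇒ E is nonsingular.
For each x ∈ F_13, compute rhs = x³ + 2·x + 4 mod 13, then count y ∈ F_13 with y² ≡ rhs.
  x = 0: rhs = 4, matching y values: 2, 11 (2 points).
  x = 1: rhs = 7, matching y values: none (0 points).
  x = 2: rhs = 3, matching y values: 4, 9 (2 points).
  x = 3: rhs = 11, matching y values: none (0 points).
  x = 4: rhs = 11, matching y values: none (0 points).
  x = 5: rhs = 9, matching y values: 3, 10 (2 points).
  x = 6: rhs = 11, matching y values: none (0 points).
  x = 7: rhs = 10, matching y values: 6, 7 (2 points).
  x = 8: rhs = 12, matching y values: 5, 8 (2 points).
  x = 9: rhs = 10, matching y values: 6, 7 (2 points).
  x = 10: rhs = 10, matching y values: 6, 7 (2 points).
  x = 11: rhs = 5, matching y values: none (0 points).
  x = 12: rhs = 1, matching y values: 1, 12 (2 points).
Total affine count: 16.
Full point count |E(F_13)| = 16 + 1 = 17.
Hasse bound: |17 − (13+1)| = |3| = 3 ≤ 2√13 ≈ 7.2111 ✓.


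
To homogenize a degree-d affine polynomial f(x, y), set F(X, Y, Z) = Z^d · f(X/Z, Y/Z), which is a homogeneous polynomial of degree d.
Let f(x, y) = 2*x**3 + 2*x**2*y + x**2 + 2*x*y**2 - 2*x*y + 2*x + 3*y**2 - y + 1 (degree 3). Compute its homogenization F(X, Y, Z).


F(X, Y, Z) = 2*X**3 + 2*X**2*Y + X**2*Z + 2*X*Y**2 - 2*X*Y*Z + 2*X*Z**2 + 3*Y**2*Z - Y*Z**2 + Z**3

deg(f) = 3.
Substitute x = X/Z, y = Y/Z into f, then multiply by Z^3.
  monomial 2·x^3·y^0 ↦ 2·X^3·Y^0·Z^0.
  monomial 2·x^2·y^1 ↦ 2·X^2·Y^1·Z^0.
  monomial 1·x^2·y^0 ↦ 1·X^2·Y^0·Z^1.
  monomial 2·x^1·y^2 ↦ 2·X^1·Y^2·Z^0.
  monomial -2·x^1·y^1 ↦ -2·X^1·Y^1·Z^1.
  monomial 2·x^1·y^0 ↦ 2·X^1·Y^0·Z^2.
  monomial 3·x^0·y^2 ↦ 3·X^0·Y^2·Z^1.
  monomial -1·x^0·y^1 ↦ -1·X^0·Y^1·Z^2.
  monomial 1·x^0·y^0 ↦ 1·X^0·Y^0·Z^3.
Collecting: F(X, Y, Z) = 2*X**3 + 2*X**2*Y + X**2*Z + 2*X*Y**2 - 2*X*Y*Z + 2*X*Z**2 + 3*Y**2*Z - Y*Z**2 + Z**3.


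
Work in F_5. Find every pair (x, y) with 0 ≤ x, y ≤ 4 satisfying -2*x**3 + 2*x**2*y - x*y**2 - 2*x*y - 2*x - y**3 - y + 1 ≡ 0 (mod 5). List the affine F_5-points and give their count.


Affine F_5-points: {(2, 3), (3, 3), (4, 0)}; count = 3.

For each of the 25 pairs (x, y) ∈ F_5², evaluate f(x, y) mod 5. Record the zeros.
  x = 0: [0↦1, 1↦4, 2↦1, 3↦1, 4↦3]  zeros at y ∈ ∅
  x = 1: [0↦2, 1↦4, 2↦3, 3↦3, 4↦3]  zeros at y ∈ ∅
  x = 2: [0↦1, 1↦1, 2↦1, 3↦0, 4↦2]  zeros at y ∈ {3}
  x = 3: [0↦1, 1↦3, 2↦3, 3↦0, 4↦3]  zeros at y ∈ {3}
  x = 4: [0↦0, 1↦3, 2↦2, 3↦1, 4↦4]  zeros at y ∈ {0}
Collecting zeros: affine points = {(2, 3), (3, 3), (4, 0)}.
Total count |C(F_5)_aff| = 3.


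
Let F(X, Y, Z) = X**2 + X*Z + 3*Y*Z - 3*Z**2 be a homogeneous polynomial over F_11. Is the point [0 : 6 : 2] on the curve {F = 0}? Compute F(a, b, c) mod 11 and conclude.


F(0,6,2) ≡ 2 (mod 11); P is NOT on the curve.

Evaluate F(0, 6, 2) term-by-term (mod 11).
  X**2 ↦ 1·0·1·1 = 0
  X*Z ↦ 1·0·1·2 = 0
  3*Y*Z ↦ 3·1·6·2 = 36
  -3*Z**2 ↦ -3·1·1·4 = -12
Sum: F(0, 6, 2) = (0) + (0) + (36) + (-12) = 24.
Reducing mod 11: 24 ≡ 2 (mod 11).
Since F(a, b, c) ≡ 2 ≠ 0 (mod 11), P does NOT lie on the curve.


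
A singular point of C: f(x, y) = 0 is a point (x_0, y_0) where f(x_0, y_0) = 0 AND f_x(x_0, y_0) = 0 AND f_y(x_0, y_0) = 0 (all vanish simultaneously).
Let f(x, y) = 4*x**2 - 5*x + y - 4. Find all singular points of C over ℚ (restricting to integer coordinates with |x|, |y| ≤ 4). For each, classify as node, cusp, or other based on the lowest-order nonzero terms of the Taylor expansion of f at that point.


No singular points in the scanned grid; C is smooth there.

Compute partial derivatives:
  f_x = 8*x - 5.
  f_y = 1.
f_y = 1 is a nonzero constant, so f_y never vanishes: no point (x, y) can satisfy f = f_x = f_y = 0. In particular no (x, y) ∈ {−4, ..., 4}² is singular; the curve is smooth.


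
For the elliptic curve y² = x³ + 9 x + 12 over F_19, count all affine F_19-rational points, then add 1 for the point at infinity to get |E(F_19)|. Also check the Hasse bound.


Affine points = {(2, 0), (3, 3), (3, 16), (4, 6), (4, 13), (5, 7), (5, 12), (6, 4), (6, 15), (7, 0), (8, 8), (8, 11), (9, 9), (9, 10), (10, 0), (11, 6), (11, 13), (12, 9), (12, 10), (15, 8), (15, 11), (17, 9), (17, 10)}; affine count = 23; |E(F_19)| = 24.

Discriminant check: Δ ∝ 4a³ + 27b² = 4·9³ + 27·12² = 4·729 + 27·144 ≡ 2 (mod 19). Nonzero ⇒ E is nonsingular.
For each x ∈ F_19, compute rhs = x³ + 9·x + 12 mod 19, then count y ∈ F_19 with y² ≡ rhs.
  x = 0: rhs = 12, matching y values: none (0 points).
  x = 1: rhs = 3, matching y values: none (0 points).
  x = 2: rhs = 0, matching y values: 0 (1 points).
  x = 3: rhs = 9, matching y values: 3, 16 (2 points).
  x = 4: rhs = 17, matching y values: 6, 13 (2 points).
  x = 5: rhs = 11, matching y values: 7, 12 (2 points).
  x = 6: rhs = 16, matching y values: 4, 15 (2 points).
  x = 7: rhs = 0, matching y values: 0 (1 points).
  x = 8: rhs = 7, matching y values: 8, 11 (2 points).
  x = 9: rhs = 5, matching y values: 9, 10 (2 points).
  x = 10: rhs = 0, matching y values: 0 (1 points).
  x = 11: rhs = 17, matching y values: 6, 13 (2 points).
  x = 12: rhs = 5, matching y values: 9, 10 (2 points).
  x = 13: rhs = 8, matching y values: none (0 points).
  x = 14: rhs = 13, matching y values: none (0 points).
  x = 15: rhs = 7, matching y values: 8, 11 (2 points).
  x = 16: rhs = 15, matching y values: none (0 points).
  x = 17: rhs = 5, matching y values: 9, 10 (2 points).
  x = 18: rhs = 2, matching y values: none (0 points).
Total affine count: 23.
Full point count |E(F_19)| = 23 + 1 = 24.
Hasse bound: |24 − (19+1)| = |4| = 4 ≤ 2√19 ≈ 8.7178 ✓.


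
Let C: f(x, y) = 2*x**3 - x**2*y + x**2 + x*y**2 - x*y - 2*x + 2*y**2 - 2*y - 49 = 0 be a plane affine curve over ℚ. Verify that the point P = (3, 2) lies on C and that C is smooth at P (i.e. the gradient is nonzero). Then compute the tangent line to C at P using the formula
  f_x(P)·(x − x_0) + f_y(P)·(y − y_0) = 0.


Tangent line at P: 48*x + 6*y - 156 = 0.

Step 1: f(3, 2) = 0, so P lies on C.
Step 2: partial derivatives
  f_x(x, y) = 6*x**2 - 2*x*y + 2*x + y**2 - y - 2, f_y(x, y) = -x**2 + 2*x*y - x + 4*y - 2.
  f_x(P) = 48, f_y(P) = 6 (gradient nonzero, so P is smooth).
Step 3: tangent line at P: 48·(x − 3) + 6·(y − 2) = 0.
Expanding: 48*x + 6*y - 156 = 0.


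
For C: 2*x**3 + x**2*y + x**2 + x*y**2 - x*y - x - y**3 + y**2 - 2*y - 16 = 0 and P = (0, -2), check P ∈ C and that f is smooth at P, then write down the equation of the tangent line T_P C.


Tangent line at P: 5*x - 18*y - 36 = 0.

Step 1: f(0, -2) = 0, so P lies on C.
Step 2: partial derivatives
  f_x(x, y) = 6*x**2 + 2*x*y + 2*x + y**2 - y - 1, f_y(x, y) = x**2 + 2*x*y - x - 3*y**2 + 2*y - 2.
  f_x(P) = 5, f_y(P) = -18 (gradient nonzero, so P is smooth).
Step 3: tangent line at P: 5·(x − 0) + -18·(y − -2) = 0.
Expanding: 5*x - 18*y - 36 = 0.


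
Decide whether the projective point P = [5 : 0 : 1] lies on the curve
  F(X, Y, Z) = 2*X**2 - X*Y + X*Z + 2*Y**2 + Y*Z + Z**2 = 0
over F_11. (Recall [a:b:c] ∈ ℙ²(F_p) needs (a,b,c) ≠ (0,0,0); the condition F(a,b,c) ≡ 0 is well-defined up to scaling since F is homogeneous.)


F(5,0,1) ≡ 1 (mod 11); P is NOT on the curve.

Evaluate F(5, 0, 1) term-by-term (mod 11).
  2*X**2 ↦ 2·25·1·1 = 50
  -X*Y ↦ -1·5·0·1 = 0
  X*Z ↦ 1·5·1·1 = 5
  2*Y**2 ↦ 2·1·0·1 = 0
  Y*Z ↦ 1·1·0·1 = 0
  Z**2 ↦ 1·1·1·1 = 1
Sum: F(5, 0, 1) = (50) + (0) + (5) + (0) + (0) + (1) = 56.
Reducing mod 11: 56 ≡ 1 (mod 11).
Since F(a, b, c) ≡ 1 ≠ 0 (mod 11), P does NOT lie on the curve.


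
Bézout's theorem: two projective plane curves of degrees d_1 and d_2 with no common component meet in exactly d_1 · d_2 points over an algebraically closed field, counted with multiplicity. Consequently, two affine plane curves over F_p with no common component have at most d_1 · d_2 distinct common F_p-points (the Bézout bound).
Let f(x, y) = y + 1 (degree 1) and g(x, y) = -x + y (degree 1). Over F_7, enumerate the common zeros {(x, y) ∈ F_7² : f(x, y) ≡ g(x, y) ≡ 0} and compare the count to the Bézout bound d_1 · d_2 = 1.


Common zeros: {(6, 6)}; count = 1; Bézout bound = 1.

deg(f) = 1, deg(g) = 1, so Bézout bound = 1.
Scan x ∈ F_7. For each x, list the y ∈ F_7 with f(x, y) ≡ 0 and those with g(x, y) ≡ 0 (mod 7); the common zeros in that column are the intersection.
  x = 0: f ≡ 0 at y ∈ {6}; g ≡ 0 at y ∈ {0}; common: ∅.
  x = 1: f ≡ 0 at y ∈ {6}; g ≡ 0 at y ∈ {1}; common: ∅.
  x = 2: f ≡ 0 at y ∈ {6}; g ≡ 0 at y ∈ {2}; common: ∅.
  x = 3: f ≡ 0 at y ∈ {6}; g ≡ 0 at y ∈ {3}; common: ∅.
  x = 4: f ≡ 0 at y ∈ {6}; g ≡ 0 at y ∈ {4}; common: ∅.
  x = 5: f ≡ 0 at y ∈ {6}; g ≡ 0 at y ∈ {5}; common: ∅.
  x = 6: f ≡ 0 at y ∈ {6}; g ≡ 0 at y ∈ {6}; common: {6}.
Collecting: common zeros = {(6, 6)}, so the count is 1.
Comparison with the Bézout bound: 1 ≤ 1 = deg(f)·deg(g), as expected for curves with no common component (the bound is attained).


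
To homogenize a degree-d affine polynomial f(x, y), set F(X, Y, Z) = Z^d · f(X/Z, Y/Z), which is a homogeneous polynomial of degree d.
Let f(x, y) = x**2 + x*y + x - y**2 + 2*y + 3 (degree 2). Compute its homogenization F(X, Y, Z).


F(X, Y, Z) = X**2 + X*Y + X*Z - Y**2 + 2*Y*Z + 3*Z**2

deg(f) = 2.
Substitute x = X/Z, y = Y/Z into f, then multiply by Z^2.
  monomial 1·x^2·y^0 ↦ 1·X^2·Y^0·Z^0.
  monomial 1·x^1·y^1 ↦ 1·X^1·Y^1·Z^0.
  monomial 1·x^1·y^0 ↦ 1·X^1·Y^0·Z^1.
  monomial -1·x^0·y^2 ↦ -1·X^0·Y^2·Z^0.
  monomial 2·x^0·y^1 ↦ 2·X^0·Y^1·Z^1.
  monomial 3·x^0·y^0 ↦ 3·X^0·Y^0·Z^2.
Collecting: F(X, Y, Z) = X**2 + X*Y + X*Z - Y**2 + 2*Y*Z + 3*Z**2.


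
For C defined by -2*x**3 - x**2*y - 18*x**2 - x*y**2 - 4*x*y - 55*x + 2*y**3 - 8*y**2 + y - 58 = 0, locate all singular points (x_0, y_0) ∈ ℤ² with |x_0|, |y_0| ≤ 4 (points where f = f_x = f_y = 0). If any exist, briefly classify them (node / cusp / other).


Singular points: {(-3, 1)}; classification: node.

Compute partial derivatives:
  f_x = -6*x**2 - 2*x*y - 36*x - y**2 - 4*y - 55.
  f_y = -x**2 - 2*x*y - 4*x + 6*y**2 - 16*y + 1.
Scan x_0 ∈ {−4, ..., 4}. For each x_0, f_y(x_0, y) is a polynomial in y; find its integer roots y ∈ {−4, ..., 4}, then test f_x and f at those candidates.
  x = -4: f_y(-4, y) = 6*y**2 - 8*y + 1; no integer root y with |y| ≤ 4.
  x = -3: f_y(-3, y) = 6*y**2 - 10*y + 4; vanishes at y ∈ {1}. (-3, 1): f_x = 0, f = 0 — SINGULAR.
  x = -2: f_y(-2, y) = 6*y**2 - 12*y + 5; no integer root y with |y| ≤ 4.
  x = -1: f_y(-1, y) = 6*y**2 - 14*y + 4; vanishes at y ∈ {2}. (-1, 2): f_x = -33 ≠ 0.
  x = 0: f_y(0, y) = 6*y**2 - 16*y + 1; no integer root y with |y| ≤ 4.
  x = 1: f_y(1, y) = 6*y**2 - 18*y - 4; no integer root y with |y| ≤ 4.
  x = 2: f_y(2, y) = 6*y**2 - 20*y - 11; no integer root y with |y| ≤ 4.
  x = 3: f_y(3, y) = 6*y**2 - 22*y - 20; no integer root y with |y| ≤ 4.
  x = 4: f_y(4, y) = 6*y**2 - 24*y - 31; no integer root y with |y| ≤ 4.
Only singular point on the grid: (-3, 1).
Classify: substitute x = -3 + u, y = 1 + v and expand: f = -2*u**3 - u**2*v - u**2 - u*v**2 + 2*v**3 + v**2.
No constant or linear terms (consistent with a singular point). Quadratic part: -u**2 + v**2. Cubic part: -2*u**3 - u**2*v - u*v**2 + 2*v**3.
The quadratic part v**2 - u**2 = (v − u)(v + u) splits into two distinct linear factors, so there are two distinct tangent lines y − 1 = ±(x − -3) — this is a node (ordinary double point).
Classification: node.


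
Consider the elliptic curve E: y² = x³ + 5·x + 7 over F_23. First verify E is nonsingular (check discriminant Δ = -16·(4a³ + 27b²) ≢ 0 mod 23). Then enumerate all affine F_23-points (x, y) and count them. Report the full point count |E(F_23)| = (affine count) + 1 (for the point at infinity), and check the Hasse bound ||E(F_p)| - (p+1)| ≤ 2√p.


Affine points = {(1, 6), (1, 17), (2, 5), (2, 18), (3, 7), (3, 16), (6, 0), (11, 6), (11, 17), (12, 1), (12, 22), (18, 8), (18, 15), (21, 9), (21, 14), (22, 1), (22, 22)}; affine count = 17; |E(F_23)| = 18.

Discriminant check: Δ ∝ 4a³ + 27b² = 4·5³ + 27·7² = 4·125 + 27·49 ≡ 6 (mod 23). Nonzero ⇒ E is nonsingular.
For each x ∈ F_23, compute rhs = x³ + 5·x + 7 mod 23, then count y ∈ F_23 with y² ≡ rhs.
  x = 0: rhs = 7, matching y values: none (0 points).
  x = 1: rhs = 13, matching y values: 6, 17 (2 points).
  x = 2: rhs = 2, matching y values: 5, 18 (2 points).
  x = 3: rhs = 3, matching y values: 7, 16 (2 points).
  x = 4: rhs = 22, matching y values: none (0 points).
  x = 5: rhs = 19, matching y values: none (0 points).
  x = 6: rhs = 0, matching y values: 0 (1 points).
  x = 7: rhs = 17, matching y values: none (0 points).
  x = 8: rhs = 7, matching y values: none (0 points).
  x = 9: rhs = 22, matching y values: none (0 points).
  x = 10: rhs = 22, matching y values: none (0 points).
  x = 11: rhs = 13, matching y values: 6, 17 (2 points).
  x = 12: rhs = 1, matching y values: 1, 22 (2 points).
  x = 13: rhs = 15, matching y values: none (0 points).
  x = 14: rhs = 15, matching y values: none (0 points).
  x = 15: rhs = 7, matching y values: none (0 points).
  x = 16: rhs = 20, matching y values: none (0 points).
  x = 17: rhs = 14, matching y values: none (0 points).
  x = 18: rhs = 18, matching y values: 8, 15 (2 points).
  x = 19: rhs = 15, matching y values: none (0 points).
  x = 20: rhs = 11, matching y values: none (0 points).
  x = 21: rhs = 12, matching y values: 9, 14 (2 points).
  x = 22: rhs = 1, matching y values: 1, 22 (2 points).
Total affine count: 17.
Full point count |E(F_23)| = 17 + 1 = 18.
Hasse bound: |18 − (23+1)| = |-6| = 6 ≤ 2√23 ≈ 9.5917 ✓.


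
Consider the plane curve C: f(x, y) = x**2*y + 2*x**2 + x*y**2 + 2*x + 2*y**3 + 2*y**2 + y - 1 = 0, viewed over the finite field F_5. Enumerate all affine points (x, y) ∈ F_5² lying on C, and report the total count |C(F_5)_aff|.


Affine F_5-points: {(0, 2), (1, 1), (1, 2), (1, 3), (3, 1)}; count = 5.

For each of the 25 pairs (x, y) ∈ F_5², evaluate f(x, y) mod 5. Record the zeros.
  x = 0: [0↦4, 1↦4, 2↦0, 3↦4, 4↦3]  zeros at y ∈ {2}
  x = 1: [0↦3, 1↦0, 2↦0, 3↦0, 4↦2]  zeros at y ∈ {1, 2, 3}
  x = 2: [0↦1, 1↦2, 2↦3, 3↦1, 4↦3]  zeros at y ∈ ∅
  x = 3: [0↦3, 1↦0, 2↦4, 3↦2, 4↦1]  zeros at y ∈ {1}
  x = 4: [0↦4, 1↦4, 2↦3, 3↦3, 4↦1]  zeros at y ∈ ∅
Collecting zeros: affine points = {(0, 2), (1, 1), (1, 2), (1, 3), (3, 1)}.
Total count |C(F_5)_aff| = 5.


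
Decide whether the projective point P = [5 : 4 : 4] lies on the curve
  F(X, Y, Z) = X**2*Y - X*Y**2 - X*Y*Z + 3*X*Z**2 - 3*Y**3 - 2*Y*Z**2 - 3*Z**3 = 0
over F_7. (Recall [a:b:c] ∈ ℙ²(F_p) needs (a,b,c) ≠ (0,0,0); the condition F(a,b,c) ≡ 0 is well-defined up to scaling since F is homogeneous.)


F(5,4,4) ≡ 4 (mod 7); P is NOT on the curve.

Evaluate F(5, 4, 4) term-by-term (mod 7).
  X**2*Y ↦ 1·25·4·1 = 100
  -X*Y**2 ↦ -1·5·16·1 = -80
  -X*Y*Z ↦ -1·5·4·4 = -80
  3*X*Z**2 ↦ 3·5·1·16 = 240
  -3*Y**3 ↦ -3·1·64·1 = -192
  -2*Y*Z**2 ↦ -2·1·4·16 = -128
  -3*Z**3 ↦ -3·1·1·64 = -192
Sum: F(5, 4, 4) = (100) + (-80) + (-80) + (240) + (-192) + (-128) + (-192) = -332.
Reducing mod 7: -332 ≡ 4 (mod 7).
Since F(a, b, c) ≡ 4 ≠ 0 (mod 7), P does NOT lie on the curve.


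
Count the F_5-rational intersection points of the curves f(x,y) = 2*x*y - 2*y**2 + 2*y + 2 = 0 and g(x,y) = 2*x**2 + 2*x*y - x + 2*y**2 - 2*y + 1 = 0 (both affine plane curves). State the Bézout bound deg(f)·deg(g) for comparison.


Common zeros: {(4, 4)}; count = 1; Bézout bound = 4.

deg(f) = 2, deg(g) = 2, so Bézout bound = 4.
Scan x ∈ F_5. For each x, list the y ∈ F_5 with f(x, y) ≡ 0 and those with g(x, y) ≡ 0 (mod 5); the common zeros in that column are the intersection.
  x = 0: f ≡ 0 at y ∈ {3}; g ≡ 0 at y ∈ {2, 4}; common: ∅.
  x = 1: f ≡ 0 at y ∈ ∅; g ≡ 0 at y ∈ {2, 3}; common: ∅.
  x = 2: f ≡ 0 at y ∈ ∅; g ≡ 0 at y ∈ ∅; common: ∅.
  x = 3: f ≡ 0 at y ∈ {2}; g ≡ 0 at y ∈ ∅; common: ∅.
  x = 4: f ≡ 0 at y ∈ {1, 4}; g ≡ 0 at y ∈ {3, 4}; common: {4}.
Collecting: common zeros = {(4, 4)}, so the count is 1.
Comparison with the Bézout bound: 1 ≤ 4 = deg(f)·deg(g), as expected for curves with no common component (the affine F_5-count falls short of the bound because intersections may lie at infinity, over extension fields, or carry multiplicity).


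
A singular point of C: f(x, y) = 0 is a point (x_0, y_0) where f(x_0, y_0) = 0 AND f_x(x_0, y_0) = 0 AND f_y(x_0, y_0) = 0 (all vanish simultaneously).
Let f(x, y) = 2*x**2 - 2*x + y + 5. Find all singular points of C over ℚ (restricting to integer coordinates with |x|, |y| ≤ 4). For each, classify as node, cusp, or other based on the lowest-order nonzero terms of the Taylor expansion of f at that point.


No singular points in the scanned grid; C is smooth there.

Compute partial derivatives:
  f_x = 4*x - 2.
  f_y = 1.
f_y = 1 is a nonzero constant, so f_y never vanishes: no point (x, y) can satisfy f = f_x = f_y = 0. In particular no (x, y) ∈ {−4, ..., 4}² is singular; the curve is smooth.


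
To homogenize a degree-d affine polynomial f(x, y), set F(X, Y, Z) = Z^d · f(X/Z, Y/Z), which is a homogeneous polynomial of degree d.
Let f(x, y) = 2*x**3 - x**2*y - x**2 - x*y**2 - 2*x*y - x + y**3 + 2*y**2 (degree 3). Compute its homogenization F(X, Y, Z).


F(X, Y, Z) = 2*X**3 - X**2*Y - X**2*Z - X*Y**2 - 2*X*Y*Z - X*Z**2 + Y**3 + 2*Y**2*Z

deg(f) = 3.
Substitute x = X/Z, y = Y/Z into f, then multiply by Z^3.
  monomial 2·x^3·y^0 ↦ 2·X^3·Y^0·Z^0.
  monomial -1·x^2·y^1 ↦ -1·X^2·Y^1·Z^0.
  monomial -1·x^2·y^0 ↦ -1·X^2·Y^0·Z^1.
  monomial -1·x^1·y^2 ↦ -1·X^1·Y^2·Z^0.
  monomial -2·x^1·y^1 ↦ -2·X^1·Y^1·Z^1.
  monomial -1·x^1·y^0 ↦ -1·X^1·Y^0·Z^2.
  monomial 1·x^0·y^3 ↦ 1·X^0·Y^3·Z^0.
  monomial 2·x^0·y^2 ↦ 2·X^0·Y^2·Z^1.
Collecting: F(X, Y, Z) = 2*X**3 - X**2*Y - X**2*Z - X*Y**2 - 2*X*Y*Z - X*Z**2 + Y**3 + 2*Y**2*Z.


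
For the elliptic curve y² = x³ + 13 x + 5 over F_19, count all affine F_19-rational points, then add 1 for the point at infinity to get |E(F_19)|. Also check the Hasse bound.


Affine points = {(0, 9), (0, 10), (1, 0), (2, 1), (2, 18), (4, 8), (4, 11), (5, 9), (5, 10), (11, 4), (11, 15), (14, 9), (14, 10), (17, 3), (17, 16)}; affine count = 15; |E(F_19)| = 16.

Discriminant check: Δ ∝ 4a³ + 27b² = 4·13³ + 27·5² = 4·2197 + 27·25 ≡ 1 (mod 19). Nonzero ⇒ E is nonsingular.
For each x ∈ F_19, compute rhs = x³ + 13·x + 5 mod 19, then count y ∈ F_19 with y² ≡ rhs.
  x = 0: rhs = 5, matching y values: 9, 10 (2 points).
  x = 1: rhs = 0, matching y values: 0 (1 points).
  x = 2: rhs = 1, matching y values: 1, 18 (2 points).
  x = 3: rhs = 14, matching y values: none (0 points).
  x = 4: rhs = 7, matching y values: 8, 11 (2 points).
  x = 5: rhs = 5, matching y values: 9, 10 (2 points).
  x = 6: rhs = 14, matching y values: none (0 points).
  x = 7: rhs = 2, matching y values: none (0 points).
  x = 8: rhs = 13, matching y values: none (0 points).
  x = 9: rhs = 15, matching y values: none (0 points).
  x = 10: rhs = 14, matching y values: none (0 points).
  x = 11: rhs = 16, matching y values: 4, 15 (2 points).
  x = 12: rhs = 8, matching y values: none (0 points).
  x = 13: rhs = 15, matching y values: none (0 points).
  x = 14: rhs = 5, matching y values: 9, 10 (2 points).
  x = 15: rhs = 3, matching y values: none (0 points).
  x = 16: rhs = 15, matching y values: none (0 points).
  x = 17: rhs = 9, matching y values: 3, 16 (2 points).
  x = 18: rhs = 10, matching y values: none (0 points).
Total affine count: 15.
Full point count |E(F_19)| = 15 + 1 = 16.
Hasse bound: |16 − (19+1)| = |-4| = 4 ≤ 2√19 ≈ 8.7178 ✓.


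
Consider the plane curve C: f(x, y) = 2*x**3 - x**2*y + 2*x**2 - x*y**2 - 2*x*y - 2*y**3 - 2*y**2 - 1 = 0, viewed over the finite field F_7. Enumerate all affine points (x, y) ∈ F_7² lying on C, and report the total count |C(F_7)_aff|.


Affine F_7-points: {(0, 4), (0, 5), (2, 3), (3, 1), (4, 3), (4, 4), (5, 3), (5, 5), (5, 6)}; count = 9.

For each of the 49 pairs (x, y) ∈ F_7², evaluate f(x, y) mod 7. Record the zeros.
  x = 0: [0↦6, 1↦2, 2↦3, 3↦4, 4↦0, 5↦0, 6↦6]  zeros at y ∈ {4, 5}
  x = 1: [0↦3, 1↦2, 2↦4, 3↦4, 4↦4, 5↦6, 6↦5]  zeros at y ∈ ∅
  x = 2: [0↦2, 1↦2, 2↦3, 3↦0, 4↦2, 5↦4, 6↦1]  zeros at y ∈ {3}
  x = 3: [0↦1, 1↦0, 2↦5, 3↦4, 4↦6, 5↦6, 6↦6]  zeros at y ∈ {1}
  x = 4: [0↦5, 1↦1, 2↦1, 3↦0, 4↦0, 5↦3, 6↦4]  zeros at y ∈ {3, 4}
  x = 5: [0↦5, 1↦3, 2↦3, 3↦0, 4↦3, 5↦0, 6↦0]  zeros at y ∈ {3, 5, 6}
  x = 6: [0↦6, 1↦4, 2↦2, 3↦2, 4↦6, 5↦2, 6↦6]  zeros at y ∈ ∅
Collecting zeros: affine points = {(0, 4), (0, 5), (2, 3), (3, 1), (4, 3), (4, 4), (5, 3), (5, 5), (5, 6)}.
Total count |C(F_7)_aff| = 9.


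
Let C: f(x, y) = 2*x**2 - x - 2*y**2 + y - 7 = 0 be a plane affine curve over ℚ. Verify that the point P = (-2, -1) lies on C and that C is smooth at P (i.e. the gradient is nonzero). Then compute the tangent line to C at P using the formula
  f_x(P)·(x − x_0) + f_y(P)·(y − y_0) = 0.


Tangent line at P: -9*x + 5*y - 13 = 0.

Step 1: f(-2, -1) = 0, so P lies on C.
Step 2: partial derivatives
  f_x(x, y) = 4*x - 1, f_y(x, y) = 1 - 4*y.
  f_x(P) = -9, f_y(P) = 5 (gradient nonzero, so P is smooth).
Step 3: tangent line at P: -9·(x − -2) + 5·(y − -1) = 0.
Expanding: -9*x + 5*y - 13 = 0.


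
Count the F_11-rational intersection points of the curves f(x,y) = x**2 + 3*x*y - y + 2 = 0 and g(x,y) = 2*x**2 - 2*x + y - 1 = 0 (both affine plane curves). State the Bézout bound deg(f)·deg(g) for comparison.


Common zeros: {(3, 0)}; count = 1; Bézout bound = 4.

deg(f) = 2, deg(g) = 2, so Bézout bound = 4.
Scan x ∈ F_11. For each x, list the y ∈ F_11 with f(x, y) ≡ 0 and those with g(x, y) ≡ 0 (mod 11); the common zeros in that column are the intersection.
  x = 0: f ≡ 0 at y ∈ {2}; g ≡ 0 at y ∈ {1}; common: ∅.
  x = 1: f ≡ 0 at y ∈ {4}; g ≡ 0 at y ∈ {1}; common: ∅.
  x = 2: f ≡ 0 at y ∈ {1}; g ≡ 0 at y ∈ {8}; common: ∅.
  x = 3: f ≡ 0 at y ∈ {0}; g ≡ 0 at y ∈ {0}; common: {0}.
  x = 4: f ≡ 0 at y ∈ ∅; g ≡ 0 at y ∈ {10}; common: ∅.
  x = 5: f ≡ 0 at y ∈ {2}; g ≡ 0 at y ∈ {5}; common: ∅.
  x = 6: f ≡ 0 at y ∈ {1}; g ≡ 0 at y ∈ {7}; common: ∅.
  x = 7: f ≡ 0 at y ∈ {9}; g ≡ 0 at y ∈ {5}; common: ∅.
  x = 8: f ≡ 0 at y ∈ {0}; g ≡ 0 at y ∈ {10}; common: ∅.
  x = 9: f ≡ 0 at y ∈ {4}; g ≡ 0 at y ∈ {0}; common: ∅.
  x = 10: f ≡ 0 at y ∈ {9}; g ≡ 0 at y ∈ {8}; common: ∅.
Collecting: common zeros = {(3, 0)}, so the count is 1.
Comparison with the Bézout bound: 1 ≤ 4 = deg(f)·deg(g), as expected for curves with no common component (the affine F_11-count falls short of the bound because intersections may lie at infinity, over extension fields, or carry multiplicity).


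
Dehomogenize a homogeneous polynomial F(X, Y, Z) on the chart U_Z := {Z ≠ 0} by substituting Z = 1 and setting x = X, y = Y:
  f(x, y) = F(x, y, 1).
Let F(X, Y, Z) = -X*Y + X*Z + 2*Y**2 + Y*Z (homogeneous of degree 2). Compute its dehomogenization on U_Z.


f(x, y) = -x*y + x + 2*y**2 + y

On U_Z we set Z = 1. Each monomial c·X^i·Y^j·Z^k in F becomes c·x^i·y^j·1^k = c·x^i·y^j.
Substituting Z = 1: F(X, Y, 1) = -x*y + x + 2*y**2 + y.
Note: deg(f) ≤ deg(F) = 2; strict inequality happens when F is divisible by Z (lost terms).


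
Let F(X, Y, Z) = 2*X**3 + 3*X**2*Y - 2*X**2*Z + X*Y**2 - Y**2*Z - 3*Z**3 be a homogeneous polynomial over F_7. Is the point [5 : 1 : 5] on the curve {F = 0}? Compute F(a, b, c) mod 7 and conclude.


F(5,1,5) ≡ 1 (mod 7); P is NOT on the curve.

Evaluate F(5, 1, 5) term-by-term (mod 7).
  2*X**3 ↦ 2·125·1·1 = 250
  3*X**2*Y ↦ 3·25·1·1 = 75
  -2*X**2*Z ↦ -2·25·1·5 = -250
  X*Y**2 ↦ 1·5·1·1 = 5
  -Y**2*Z ↦ -1·1·1·5 = -5
  -3*Z**3 ↦ -3·1·1·125 = -375
Sum: F(5, 1, 5) = (250) + (75) + (-250) + (5) + (-5) + (-375) = -300.
Reducing mod 7: -300 ≡ 1 (mod 7).
Since F(a, b, c) ≡ 1 ≠ 0 (mod 7), P does NOT lie on the curve.


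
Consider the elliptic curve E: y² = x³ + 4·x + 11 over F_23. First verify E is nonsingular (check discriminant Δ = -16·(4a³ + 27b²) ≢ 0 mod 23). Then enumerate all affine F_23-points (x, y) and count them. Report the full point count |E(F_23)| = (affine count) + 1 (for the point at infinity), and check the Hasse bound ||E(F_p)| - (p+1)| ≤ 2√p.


Affine points = {(1, 4), (1, 19), (2, 2), (2, 21), (3, 2), (3, 21), (5, 8), (5, 15), (8, 7), (8, 16), (10, 4), (10, 19), (11, 11), (11, 12), (12, 4), (12, 19), (13, 11), (13, 12), (16, 10), (16, 13), (17, 1), (17, 22), (18, 2), (18, 21), (19, 0), (20, 8), (20, 15), (21, 8), (21, 15), (22, 11), (22, 12)}; affine count = 31; |E(F_23)| = 32.

Discriminant check: Δ ∝ 4a³ + 27b² = 4·4³ + 27·11² = 4·64 + 27·121 ≡ 4 (mod 23). Nonzero ⇒ E is nonsingular.
For each x ∈ F_23, compute rhs = x³ + 4·x + 11 mod 23, then count y ∈ F_23 with y² ≡ rhs.
  x = 0: rhs = 11, matching y values: none (0 points).
  x = 1: rhs = 16, matching y values: 4, 19 (2 points).
  x = 2: rhs = 4, matching y values: 2, 21 (2 points).
  x = 3: rhs = 4, matching y values: 2, 21 (2 points).
  x = 4: rhs = 22, matching y values: none (0 points).
  x = 5: rhs = 18, matching y values: 8, 15 (2 points).
  x = 6: rhs = 21, matching y values: none (0 points).
  x = 7: rhs = 14, matching y values: none (0 points).
  x = 8: rhs = 3, matching y values: 7, 16 (2 points).
  x = 9: rhs = 17, matching y values: none (0 points).
  x = 10: rhs = 16, matching y values: 4, 19 (2 points).
  x = 11: rhs = 6, matching y values: 11, 12 (2 points).
  x = 12: rhs = 16, matching y values: 4, 19 (2 points).
  x = 13: rhs = 6, matching y values: 11, 12 (2 points).
  x = 14: rhs = 5, matching y values: none (0 points).
  x = 15: rhs = 19, matching y values: none (0 points).
  x = 16: rhs = 8, matching y values: 10, 13 (2 points).
  x = 17: rhs = 1, matching y values: 1, 22 (2 points).
  x = 18: rhs = 4, matching y values: 2, 21 (2 points).
  x = 19: rhs = 0, matching y values: 0 (1 points).
  x = 20: rhs = 18, matching y values: 8, 15 (2 points).
  x = 21: rhs = 18, matching y values: 8, 15 (2 points).
  x = 22: rhs = 6, matching y values: 11, 12 (2 points).
Total affine count: 31.
Full point count |E(F_23)| = 31 + 1 = 32.
Hasse bound: |32 − (23+1)| = |8| = 8 ≤ 2√23 ≈ 9.5917 ✓.
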